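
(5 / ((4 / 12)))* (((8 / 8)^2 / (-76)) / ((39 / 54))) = -135 / 494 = -0.27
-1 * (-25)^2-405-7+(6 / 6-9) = -1045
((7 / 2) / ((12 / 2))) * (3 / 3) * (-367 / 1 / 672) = -0.32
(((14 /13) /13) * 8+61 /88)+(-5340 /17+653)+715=266789557 /252824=1055.24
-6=-6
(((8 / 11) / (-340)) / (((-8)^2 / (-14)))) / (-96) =-7 / 1436160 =-0.00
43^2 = 1849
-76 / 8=-19 / 2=-9.50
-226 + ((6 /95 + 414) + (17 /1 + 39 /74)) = 1445299 /7030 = 205.59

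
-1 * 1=-1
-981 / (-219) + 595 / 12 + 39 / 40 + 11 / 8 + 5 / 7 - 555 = -3816196 / 7665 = -497.87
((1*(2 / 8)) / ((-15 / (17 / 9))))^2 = 289 / 291600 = 0.00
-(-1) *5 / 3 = 5 / 3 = 1.67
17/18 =0.94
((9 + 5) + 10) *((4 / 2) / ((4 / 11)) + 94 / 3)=884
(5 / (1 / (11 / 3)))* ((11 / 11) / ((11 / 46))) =230 / 3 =76.67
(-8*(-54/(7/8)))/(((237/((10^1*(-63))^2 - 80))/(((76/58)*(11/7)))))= 191083115520/112259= 1702162.99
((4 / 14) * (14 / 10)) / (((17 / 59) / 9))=1062 / 85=12.49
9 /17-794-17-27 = -837.47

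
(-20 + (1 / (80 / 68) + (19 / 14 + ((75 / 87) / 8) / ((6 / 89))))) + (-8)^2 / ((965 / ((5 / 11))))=-1671914059 / 103432560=-16.16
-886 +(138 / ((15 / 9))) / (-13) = -58004 / 65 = -892.37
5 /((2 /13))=65 /2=32.50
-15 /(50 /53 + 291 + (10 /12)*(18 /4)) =-3180 /62687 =-0.05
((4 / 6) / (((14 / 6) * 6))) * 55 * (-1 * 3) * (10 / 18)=-275 / 63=-4.37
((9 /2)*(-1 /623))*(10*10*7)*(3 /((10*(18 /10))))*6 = -5.06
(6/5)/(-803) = -6/4015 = -0.00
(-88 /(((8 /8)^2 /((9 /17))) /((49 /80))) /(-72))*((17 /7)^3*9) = 28611 /560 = 51.09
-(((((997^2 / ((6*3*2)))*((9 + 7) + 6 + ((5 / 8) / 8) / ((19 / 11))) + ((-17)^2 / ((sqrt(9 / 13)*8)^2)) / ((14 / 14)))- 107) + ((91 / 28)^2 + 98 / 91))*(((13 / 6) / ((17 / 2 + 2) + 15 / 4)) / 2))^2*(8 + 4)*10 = -822771926768719278125 / 3202768896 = -256893941925.16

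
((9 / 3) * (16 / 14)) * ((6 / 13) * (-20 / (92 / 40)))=-28800 / 2093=-13.76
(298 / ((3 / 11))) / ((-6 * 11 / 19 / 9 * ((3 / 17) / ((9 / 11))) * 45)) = -48127 / 165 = -291.68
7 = 7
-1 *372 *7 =-2604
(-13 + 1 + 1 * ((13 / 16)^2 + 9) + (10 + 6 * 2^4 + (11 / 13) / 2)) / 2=346389 / 6656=52.04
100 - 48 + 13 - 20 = 45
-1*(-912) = 912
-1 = -1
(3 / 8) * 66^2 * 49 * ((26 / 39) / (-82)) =-650.74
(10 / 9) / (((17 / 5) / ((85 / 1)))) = 27.78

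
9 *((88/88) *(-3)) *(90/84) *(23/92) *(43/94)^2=-748845/494816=-1.51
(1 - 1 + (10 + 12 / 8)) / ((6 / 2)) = 23 / 6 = 3.83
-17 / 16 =-1.06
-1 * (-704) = 704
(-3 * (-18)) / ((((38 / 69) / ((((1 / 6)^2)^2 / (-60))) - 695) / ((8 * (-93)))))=924048 / 1000945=0.92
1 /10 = 0.10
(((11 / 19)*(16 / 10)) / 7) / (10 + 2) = 22 / 1995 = 0.01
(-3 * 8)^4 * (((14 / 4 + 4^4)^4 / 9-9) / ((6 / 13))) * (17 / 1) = 6157336969929600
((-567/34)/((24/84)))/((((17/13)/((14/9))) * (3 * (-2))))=13377/1156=11.57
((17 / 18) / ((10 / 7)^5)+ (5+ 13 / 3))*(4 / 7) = 5.42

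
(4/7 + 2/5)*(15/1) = 14.57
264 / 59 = 4.47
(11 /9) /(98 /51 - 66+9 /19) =-323 /16809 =-0.02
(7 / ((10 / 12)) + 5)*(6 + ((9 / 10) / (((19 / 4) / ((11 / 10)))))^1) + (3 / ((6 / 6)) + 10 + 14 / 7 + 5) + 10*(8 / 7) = 114.62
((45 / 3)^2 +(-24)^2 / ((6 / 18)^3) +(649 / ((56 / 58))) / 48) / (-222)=-21223109 / 298368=-71.13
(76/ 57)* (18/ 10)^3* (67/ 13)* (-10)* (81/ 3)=-3516696/ 325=-10820.60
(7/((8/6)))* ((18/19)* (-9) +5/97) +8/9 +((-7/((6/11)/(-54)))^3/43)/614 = 12561.98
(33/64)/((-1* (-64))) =33/4096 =0.01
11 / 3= 3.67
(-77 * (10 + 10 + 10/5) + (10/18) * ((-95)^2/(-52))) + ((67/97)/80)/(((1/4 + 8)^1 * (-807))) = -1790.42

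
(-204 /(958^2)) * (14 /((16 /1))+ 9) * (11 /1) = -44319 /1835528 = -0.02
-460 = -460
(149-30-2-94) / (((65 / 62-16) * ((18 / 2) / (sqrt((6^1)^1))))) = -1426 * sqrt(6) / 8343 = -0.42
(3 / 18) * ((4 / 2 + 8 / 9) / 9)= 13 / 243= 0.05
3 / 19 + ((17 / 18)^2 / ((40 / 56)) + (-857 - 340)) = -36800363 / 30780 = -1195.59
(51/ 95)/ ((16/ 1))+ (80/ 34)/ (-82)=5147/ 1059440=0.00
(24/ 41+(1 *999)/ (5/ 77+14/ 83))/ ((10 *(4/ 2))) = 213.85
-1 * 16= -16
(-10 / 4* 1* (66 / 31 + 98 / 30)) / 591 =-2509 / 109926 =-0.02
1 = 1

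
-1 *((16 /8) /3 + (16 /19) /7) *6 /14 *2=-628 /931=-0.67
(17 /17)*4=4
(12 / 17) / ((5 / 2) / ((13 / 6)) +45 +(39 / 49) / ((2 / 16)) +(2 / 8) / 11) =336336 / 25035917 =0.01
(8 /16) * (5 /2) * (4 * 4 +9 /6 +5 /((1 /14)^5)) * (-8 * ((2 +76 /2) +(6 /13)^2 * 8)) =-189530411000 /169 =-1121481721.89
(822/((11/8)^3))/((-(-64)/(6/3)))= 13152/1331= 9.88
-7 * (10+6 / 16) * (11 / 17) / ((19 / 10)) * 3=-95865 / 1292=-74.20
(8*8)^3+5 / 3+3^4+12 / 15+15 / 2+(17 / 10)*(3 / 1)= 3933601 / 15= 262240.07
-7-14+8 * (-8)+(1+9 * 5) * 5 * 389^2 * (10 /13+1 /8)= 1618373675 /52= 31122570.67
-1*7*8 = -56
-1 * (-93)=93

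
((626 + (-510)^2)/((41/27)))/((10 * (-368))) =-3519801/75440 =-46.66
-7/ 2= -3.50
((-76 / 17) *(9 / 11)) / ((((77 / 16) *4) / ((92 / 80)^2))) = -0.25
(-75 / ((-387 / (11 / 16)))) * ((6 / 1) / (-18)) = -275 / 6192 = -0.04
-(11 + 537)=-548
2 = 2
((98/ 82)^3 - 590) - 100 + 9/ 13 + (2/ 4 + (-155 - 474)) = -2358381349/ 1791946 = -1316.10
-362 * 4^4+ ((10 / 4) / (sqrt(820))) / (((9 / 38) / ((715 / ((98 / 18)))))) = -92623.59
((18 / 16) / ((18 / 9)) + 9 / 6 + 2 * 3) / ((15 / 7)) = 301 / 80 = 3.76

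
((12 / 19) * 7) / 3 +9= 199 / 19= 10.47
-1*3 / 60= -1 / 20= -0.05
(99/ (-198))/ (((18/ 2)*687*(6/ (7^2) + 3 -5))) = 49/ 1137672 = 0.00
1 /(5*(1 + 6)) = 1 /35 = 0.03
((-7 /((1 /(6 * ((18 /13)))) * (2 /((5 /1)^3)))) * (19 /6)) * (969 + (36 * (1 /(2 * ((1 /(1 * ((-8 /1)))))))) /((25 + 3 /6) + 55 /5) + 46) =-11043372375 /949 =-11636851.82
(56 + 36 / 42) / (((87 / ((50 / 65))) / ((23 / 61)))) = 91540 / 482937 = 0.19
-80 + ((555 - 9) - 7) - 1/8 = 3671/8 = 458.88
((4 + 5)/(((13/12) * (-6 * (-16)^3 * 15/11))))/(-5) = -33/665600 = -0.00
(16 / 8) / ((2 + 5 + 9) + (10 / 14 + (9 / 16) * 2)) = 112 / 999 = 0.11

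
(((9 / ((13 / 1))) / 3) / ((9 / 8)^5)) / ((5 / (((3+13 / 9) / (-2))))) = -131072 / 2302911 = -0.06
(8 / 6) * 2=2.67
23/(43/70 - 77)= -1610/5347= -0.30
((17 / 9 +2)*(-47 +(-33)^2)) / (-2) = -18235 / 9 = -2026.11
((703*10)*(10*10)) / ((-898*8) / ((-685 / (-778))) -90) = -240777500 / 2825401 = -85.22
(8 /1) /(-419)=-8 /419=-0.02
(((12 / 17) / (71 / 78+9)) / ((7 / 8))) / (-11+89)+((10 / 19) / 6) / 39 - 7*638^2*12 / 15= -2330586927737717 / 1022435505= -2279446.40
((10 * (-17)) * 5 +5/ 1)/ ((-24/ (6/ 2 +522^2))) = 76750505/ 8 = 9593813.12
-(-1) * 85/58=85/58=1.47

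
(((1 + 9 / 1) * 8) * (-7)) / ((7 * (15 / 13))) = -208 / 3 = -69.33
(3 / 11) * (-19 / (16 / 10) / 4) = -285 / 352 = -0.81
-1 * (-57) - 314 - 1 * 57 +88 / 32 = -1245 / 4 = -311.25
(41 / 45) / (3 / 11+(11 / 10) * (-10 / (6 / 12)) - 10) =-451 / 15705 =-0.03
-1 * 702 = -702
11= 11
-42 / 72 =-0.58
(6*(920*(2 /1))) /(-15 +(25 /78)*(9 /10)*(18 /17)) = -325312 /433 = -751.30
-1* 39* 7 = -273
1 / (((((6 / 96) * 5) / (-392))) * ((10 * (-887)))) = 3136 / 22175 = 0.14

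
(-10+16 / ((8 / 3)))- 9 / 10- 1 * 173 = -1779 / 10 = -177.90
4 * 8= 32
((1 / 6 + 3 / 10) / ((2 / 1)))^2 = 49 / 900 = 0.05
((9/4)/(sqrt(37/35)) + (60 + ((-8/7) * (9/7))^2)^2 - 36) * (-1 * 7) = -22066238700/823543 - 63 * sqrt(1295)/148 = -26809.59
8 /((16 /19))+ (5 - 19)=-9 /2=-4.50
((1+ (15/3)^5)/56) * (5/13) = 7815/364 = 21.47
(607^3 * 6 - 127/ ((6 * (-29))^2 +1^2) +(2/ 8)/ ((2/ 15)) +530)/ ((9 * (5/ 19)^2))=117334985900900267/ 54498600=2152990827.30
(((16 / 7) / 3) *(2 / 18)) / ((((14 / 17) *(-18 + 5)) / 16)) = -0.13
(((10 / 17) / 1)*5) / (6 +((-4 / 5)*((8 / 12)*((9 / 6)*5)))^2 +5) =50 / 459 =0.11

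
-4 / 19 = -0.21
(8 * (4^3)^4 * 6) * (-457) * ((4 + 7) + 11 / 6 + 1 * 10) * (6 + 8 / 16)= -54621045260288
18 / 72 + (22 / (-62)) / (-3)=137 / 372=0.37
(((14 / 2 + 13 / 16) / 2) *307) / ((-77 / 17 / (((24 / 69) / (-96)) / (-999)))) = -652375 / 679383936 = -0.00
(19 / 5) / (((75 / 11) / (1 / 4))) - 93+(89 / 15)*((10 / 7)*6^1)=-441037 / 10500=-42.00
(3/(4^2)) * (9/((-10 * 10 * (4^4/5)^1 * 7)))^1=-27/573440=-0.00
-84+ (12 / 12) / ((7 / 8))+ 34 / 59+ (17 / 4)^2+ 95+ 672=4643981 / 6608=702.78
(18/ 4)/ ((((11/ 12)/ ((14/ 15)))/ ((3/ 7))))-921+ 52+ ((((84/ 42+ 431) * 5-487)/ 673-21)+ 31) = -31630911/ 37015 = -854.54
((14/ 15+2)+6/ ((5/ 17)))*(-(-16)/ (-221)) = -1120/ 663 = -1.69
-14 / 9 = -1.56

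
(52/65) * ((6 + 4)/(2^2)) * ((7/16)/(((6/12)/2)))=7/2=3.50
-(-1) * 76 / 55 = 1.38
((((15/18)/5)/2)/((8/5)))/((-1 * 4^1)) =-5/384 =-0.01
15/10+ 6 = 15/2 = 7.50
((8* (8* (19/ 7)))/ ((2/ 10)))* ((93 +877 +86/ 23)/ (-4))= -34041920/ 161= -211440.50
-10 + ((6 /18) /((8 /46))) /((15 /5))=-337 /36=-9.36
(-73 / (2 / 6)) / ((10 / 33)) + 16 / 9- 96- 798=-145343 / 90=-1614.92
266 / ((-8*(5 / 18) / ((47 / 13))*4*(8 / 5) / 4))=-56259 / 208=-270.48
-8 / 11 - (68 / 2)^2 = -12724 / 11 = -1156.73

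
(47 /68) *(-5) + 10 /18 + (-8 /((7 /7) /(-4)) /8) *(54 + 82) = 331153 /612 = 541.10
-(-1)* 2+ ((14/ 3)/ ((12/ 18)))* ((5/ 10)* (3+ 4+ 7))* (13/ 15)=667/ 15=44.47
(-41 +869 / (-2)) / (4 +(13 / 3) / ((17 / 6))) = -16167 / 188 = -85.99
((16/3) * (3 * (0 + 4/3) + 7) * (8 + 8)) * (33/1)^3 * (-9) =-303595776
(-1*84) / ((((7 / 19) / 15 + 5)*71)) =-5985 / 25418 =-0.24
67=67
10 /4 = 5 /2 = 2.50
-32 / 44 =-8 / 11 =-0.73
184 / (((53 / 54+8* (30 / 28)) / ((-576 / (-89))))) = 124.66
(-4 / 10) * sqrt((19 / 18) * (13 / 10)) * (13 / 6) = -13 * sqrt(1235) / 450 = -1.02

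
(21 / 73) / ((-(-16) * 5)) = 21 / 5840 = 0.00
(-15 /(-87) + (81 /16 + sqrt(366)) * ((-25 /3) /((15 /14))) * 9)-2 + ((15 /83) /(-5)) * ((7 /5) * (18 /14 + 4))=-70 * sqrt(366)-34320937 /96280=-1695.65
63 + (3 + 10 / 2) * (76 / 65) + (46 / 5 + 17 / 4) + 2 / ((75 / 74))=342331 / 3900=87.78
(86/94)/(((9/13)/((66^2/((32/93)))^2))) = 637075575279/3008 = 211793741.78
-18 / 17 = -1.06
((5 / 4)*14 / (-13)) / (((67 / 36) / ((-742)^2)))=-346855320 / 871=-398226.54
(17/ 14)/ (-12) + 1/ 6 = 11/ 168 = 0.07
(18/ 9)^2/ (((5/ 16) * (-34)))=-0.38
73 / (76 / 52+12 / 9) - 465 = -47838 / 109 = -438.88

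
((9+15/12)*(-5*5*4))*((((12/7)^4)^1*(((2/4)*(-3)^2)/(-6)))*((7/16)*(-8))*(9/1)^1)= -71733600/343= -209135.86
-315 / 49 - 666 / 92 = -13.67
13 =13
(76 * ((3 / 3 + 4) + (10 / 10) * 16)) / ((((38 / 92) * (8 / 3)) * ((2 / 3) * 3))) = 1449 / 2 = 724.50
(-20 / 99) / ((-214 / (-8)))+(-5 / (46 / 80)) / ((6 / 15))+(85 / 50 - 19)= -95132947 / 2436390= -39.05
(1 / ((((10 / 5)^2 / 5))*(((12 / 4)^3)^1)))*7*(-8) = -70 / 27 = -2.59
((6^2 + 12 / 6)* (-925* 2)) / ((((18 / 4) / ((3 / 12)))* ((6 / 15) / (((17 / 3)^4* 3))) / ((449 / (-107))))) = 3295394135875 / 26001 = 126741053.65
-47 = -47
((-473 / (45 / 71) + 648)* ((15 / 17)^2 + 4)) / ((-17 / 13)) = 79406119 / 221085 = 359.17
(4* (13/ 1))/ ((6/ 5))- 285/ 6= -25/ 6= -4.17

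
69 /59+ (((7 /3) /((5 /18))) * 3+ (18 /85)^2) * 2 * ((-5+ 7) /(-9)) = -4284251 /426275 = -10.05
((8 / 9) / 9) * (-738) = -656 / 9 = -72.89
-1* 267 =-267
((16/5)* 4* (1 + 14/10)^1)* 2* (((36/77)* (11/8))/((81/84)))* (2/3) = 2048/75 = 27.31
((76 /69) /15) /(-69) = -76 /71415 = -0.00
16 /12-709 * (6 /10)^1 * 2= -12742 /15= -849.47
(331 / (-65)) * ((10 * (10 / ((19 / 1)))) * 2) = -13240 / 247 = -53.60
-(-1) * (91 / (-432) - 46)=-19963 / 432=-46.21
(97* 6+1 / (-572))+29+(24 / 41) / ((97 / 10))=1390062987 / 2274844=611.06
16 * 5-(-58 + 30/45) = 412/3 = 137.33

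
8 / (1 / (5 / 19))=40 / 19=2.11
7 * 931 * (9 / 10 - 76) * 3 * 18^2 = -2378613762 / 5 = -475722752.40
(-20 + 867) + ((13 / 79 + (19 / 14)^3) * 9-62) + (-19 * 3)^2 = 879672181 / 216776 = 4057.98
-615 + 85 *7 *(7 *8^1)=32705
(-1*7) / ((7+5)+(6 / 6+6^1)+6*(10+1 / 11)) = -11 / 125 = -0.09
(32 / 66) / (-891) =-16 / 29403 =-0.00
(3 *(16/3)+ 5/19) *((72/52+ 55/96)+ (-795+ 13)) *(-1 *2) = 100269779/3952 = 25371.91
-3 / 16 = -0.19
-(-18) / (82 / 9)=81 / 41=1.98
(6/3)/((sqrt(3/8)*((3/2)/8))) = 64*sqrt(6)/9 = 17.42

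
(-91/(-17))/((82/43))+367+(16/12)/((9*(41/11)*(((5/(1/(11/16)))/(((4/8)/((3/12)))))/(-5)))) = 13914445/37638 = 369.69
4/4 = 1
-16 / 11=-1.45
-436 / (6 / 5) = -1090 / 3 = -363.33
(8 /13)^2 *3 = 192 /169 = 1.14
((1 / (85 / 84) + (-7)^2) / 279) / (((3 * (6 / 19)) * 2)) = 80731 / 853740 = 0.09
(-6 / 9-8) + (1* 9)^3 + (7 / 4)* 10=4427 / 6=737.83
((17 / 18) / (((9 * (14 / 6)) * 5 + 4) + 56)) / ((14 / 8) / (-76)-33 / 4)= -2584 / 3734775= -0.00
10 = 10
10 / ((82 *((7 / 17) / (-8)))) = -680 / 287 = -2.37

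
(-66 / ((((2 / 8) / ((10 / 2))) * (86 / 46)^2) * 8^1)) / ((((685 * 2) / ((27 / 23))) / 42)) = -1.70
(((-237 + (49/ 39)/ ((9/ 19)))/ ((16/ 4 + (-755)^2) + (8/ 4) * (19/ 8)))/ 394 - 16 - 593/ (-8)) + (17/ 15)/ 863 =12654280362890671/ 217703134481976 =58.13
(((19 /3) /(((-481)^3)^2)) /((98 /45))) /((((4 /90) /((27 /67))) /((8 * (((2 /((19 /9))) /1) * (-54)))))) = -35429400 /40657562751763826323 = -0.00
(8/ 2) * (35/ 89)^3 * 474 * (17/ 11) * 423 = 75382.24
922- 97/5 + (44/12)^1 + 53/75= 68023/75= 906.97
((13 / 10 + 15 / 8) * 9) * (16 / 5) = 2286 / 25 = 91.44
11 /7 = 1.57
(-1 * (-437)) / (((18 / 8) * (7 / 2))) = 3496 / 63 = 55.49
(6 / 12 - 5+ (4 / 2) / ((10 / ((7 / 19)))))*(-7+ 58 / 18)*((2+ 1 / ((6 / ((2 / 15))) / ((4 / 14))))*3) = 9035704 / 89775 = 100.65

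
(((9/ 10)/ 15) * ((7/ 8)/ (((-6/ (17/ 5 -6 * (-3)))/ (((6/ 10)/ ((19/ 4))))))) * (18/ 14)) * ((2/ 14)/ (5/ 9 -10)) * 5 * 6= 78003/ 5652500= 0.01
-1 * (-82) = 82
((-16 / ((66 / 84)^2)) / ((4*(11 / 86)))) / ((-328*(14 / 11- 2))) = -2107 / 9922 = -0.21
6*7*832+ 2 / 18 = 314497 / 9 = 34944.11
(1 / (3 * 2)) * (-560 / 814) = -140 / 1221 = -0.11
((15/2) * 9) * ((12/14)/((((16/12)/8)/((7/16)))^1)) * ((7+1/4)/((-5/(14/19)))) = -49329/304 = -162.27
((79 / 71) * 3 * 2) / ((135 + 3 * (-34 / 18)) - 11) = 1422 / 25205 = 0.06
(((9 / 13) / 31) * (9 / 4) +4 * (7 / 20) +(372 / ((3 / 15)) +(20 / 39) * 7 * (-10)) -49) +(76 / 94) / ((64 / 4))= 4038077273 / 2272920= 1776.60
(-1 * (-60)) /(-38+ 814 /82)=-2460 /1151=-2.14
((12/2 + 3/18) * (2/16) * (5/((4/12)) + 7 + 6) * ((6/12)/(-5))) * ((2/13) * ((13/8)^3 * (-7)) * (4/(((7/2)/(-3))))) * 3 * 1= -131313/1280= -102.59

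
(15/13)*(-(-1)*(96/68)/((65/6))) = 432/2873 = 0.15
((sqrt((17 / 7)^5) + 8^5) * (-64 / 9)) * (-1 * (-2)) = -4194304 / 9-36992 * sqrt(119) / 3087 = -466164.50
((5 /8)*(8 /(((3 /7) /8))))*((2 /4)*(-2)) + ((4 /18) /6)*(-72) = -96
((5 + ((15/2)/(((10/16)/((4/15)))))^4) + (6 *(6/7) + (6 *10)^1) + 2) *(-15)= -2323131/875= -2655.01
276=276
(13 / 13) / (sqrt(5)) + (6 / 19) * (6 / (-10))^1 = -18 / 95 + sqrt(5) / 5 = 0.26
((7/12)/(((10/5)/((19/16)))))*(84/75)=931/2400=0.39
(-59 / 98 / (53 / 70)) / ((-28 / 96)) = 7080 / 2597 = 2.73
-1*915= -915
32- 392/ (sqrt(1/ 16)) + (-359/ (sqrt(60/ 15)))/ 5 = -15719/ 10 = -1571.90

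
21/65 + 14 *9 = 8211/65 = 126.32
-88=-88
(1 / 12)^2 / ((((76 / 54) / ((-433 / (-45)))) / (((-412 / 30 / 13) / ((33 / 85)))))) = -758183 / 5868720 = -0.13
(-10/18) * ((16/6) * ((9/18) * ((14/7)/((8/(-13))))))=65/27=2.41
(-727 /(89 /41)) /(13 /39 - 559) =89421 /149164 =0.60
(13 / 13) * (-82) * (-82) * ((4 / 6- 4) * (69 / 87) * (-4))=6186080 / 87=71104.37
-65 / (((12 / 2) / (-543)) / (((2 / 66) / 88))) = 11765 / 5808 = 2.03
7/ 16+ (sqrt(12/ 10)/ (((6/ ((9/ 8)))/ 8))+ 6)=3 * sqrt(30)/ 10+ 103/ 16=8.08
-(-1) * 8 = 8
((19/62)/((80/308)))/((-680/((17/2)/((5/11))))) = -16093/496000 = -0.03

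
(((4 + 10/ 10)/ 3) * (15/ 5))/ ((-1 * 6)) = -5/ 6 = -0.83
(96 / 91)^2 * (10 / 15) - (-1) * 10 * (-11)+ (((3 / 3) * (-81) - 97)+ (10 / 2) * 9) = -242.26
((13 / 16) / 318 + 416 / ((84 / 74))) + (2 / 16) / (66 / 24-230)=366.48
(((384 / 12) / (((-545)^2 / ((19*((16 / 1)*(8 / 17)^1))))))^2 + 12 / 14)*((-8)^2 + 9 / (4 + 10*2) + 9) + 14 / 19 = 863324970441962523 / 13564240585892500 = 63.65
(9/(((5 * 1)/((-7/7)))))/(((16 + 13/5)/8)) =-24/31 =-0.77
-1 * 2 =-2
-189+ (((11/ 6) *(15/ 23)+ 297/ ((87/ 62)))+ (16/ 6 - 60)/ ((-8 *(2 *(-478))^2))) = 87236133817/ 3657571872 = 23.85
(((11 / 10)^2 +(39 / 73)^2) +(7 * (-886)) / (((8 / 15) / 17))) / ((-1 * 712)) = 52673768983 / 189712400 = 277.65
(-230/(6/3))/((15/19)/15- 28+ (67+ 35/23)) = -50255/17731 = -2.83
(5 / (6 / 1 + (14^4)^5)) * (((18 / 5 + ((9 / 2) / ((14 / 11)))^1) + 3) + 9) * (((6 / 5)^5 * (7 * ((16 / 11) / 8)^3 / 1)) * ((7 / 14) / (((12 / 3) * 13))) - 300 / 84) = -3620443064829 / 886723491969518039359184586925000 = -0.00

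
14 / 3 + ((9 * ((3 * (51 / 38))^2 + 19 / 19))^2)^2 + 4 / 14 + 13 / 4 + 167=52565977393108113034469 / 91303634908416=575727104.90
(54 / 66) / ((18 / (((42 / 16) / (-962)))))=-0.00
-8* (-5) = 40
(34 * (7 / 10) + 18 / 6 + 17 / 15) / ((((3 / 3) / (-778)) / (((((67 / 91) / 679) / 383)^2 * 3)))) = -1463333198 / 2800205378724845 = -0.00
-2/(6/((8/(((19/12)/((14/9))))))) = -448/171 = -2.62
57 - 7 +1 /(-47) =2349 /47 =49.98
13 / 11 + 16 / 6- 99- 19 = -114.15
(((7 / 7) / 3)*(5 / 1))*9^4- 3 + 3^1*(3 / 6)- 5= 21857 / 2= 10928.50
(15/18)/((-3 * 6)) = -5/108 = -0.05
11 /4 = 2.75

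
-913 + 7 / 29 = -26470 / 29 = -912.76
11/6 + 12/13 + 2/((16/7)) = 1133/312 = 3.63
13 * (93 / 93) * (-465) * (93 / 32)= -562185 / 32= -17568.28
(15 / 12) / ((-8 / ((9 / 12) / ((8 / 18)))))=-0.26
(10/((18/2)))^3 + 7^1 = 6103/729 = 8.37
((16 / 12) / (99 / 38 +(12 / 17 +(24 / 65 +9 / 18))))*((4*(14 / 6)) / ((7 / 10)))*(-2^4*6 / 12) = -26873600 / 789903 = -34.02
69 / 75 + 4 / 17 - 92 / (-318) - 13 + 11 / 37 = -28148347 / 2500275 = -11.26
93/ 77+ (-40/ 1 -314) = -27165/ 77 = -352.79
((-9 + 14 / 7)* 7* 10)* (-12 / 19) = 5880 / 19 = 309.47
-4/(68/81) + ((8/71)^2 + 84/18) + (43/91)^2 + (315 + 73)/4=206803813225/2128970571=97.14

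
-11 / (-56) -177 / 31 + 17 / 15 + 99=2463907 / 26040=94.62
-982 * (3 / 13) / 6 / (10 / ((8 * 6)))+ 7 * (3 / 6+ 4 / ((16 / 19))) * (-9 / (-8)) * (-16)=-109563 / 130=-842.79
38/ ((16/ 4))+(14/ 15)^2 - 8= 1067/ 450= 2.37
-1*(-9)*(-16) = -144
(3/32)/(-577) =-3/18464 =-0.00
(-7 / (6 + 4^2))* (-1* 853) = 5971 / 22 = 271.41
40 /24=5 /3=1.67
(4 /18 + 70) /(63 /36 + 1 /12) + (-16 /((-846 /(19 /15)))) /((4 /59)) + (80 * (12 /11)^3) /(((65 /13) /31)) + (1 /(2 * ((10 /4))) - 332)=2962568321 /8445195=350.80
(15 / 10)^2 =9 / 4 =2.25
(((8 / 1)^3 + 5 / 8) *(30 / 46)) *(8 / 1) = 61515 / 23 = 2674.57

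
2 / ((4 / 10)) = 5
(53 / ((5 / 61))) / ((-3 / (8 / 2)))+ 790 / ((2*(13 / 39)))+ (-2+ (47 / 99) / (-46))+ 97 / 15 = 1490629 / 4554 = 327.32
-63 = -63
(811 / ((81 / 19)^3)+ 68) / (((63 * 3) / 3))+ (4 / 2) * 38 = 2586240145 / 33480783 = 77.25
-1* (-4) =4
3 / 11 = 0.27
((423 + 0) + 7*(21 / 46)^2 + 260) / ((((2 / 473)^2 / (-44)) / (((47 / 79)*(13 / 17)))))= -766350648.91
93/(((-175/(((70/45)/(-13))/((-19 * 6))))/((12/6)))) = -0.00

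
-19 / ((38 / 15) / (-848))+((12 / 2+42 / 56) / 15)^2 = 2544081 / 400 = 6360.20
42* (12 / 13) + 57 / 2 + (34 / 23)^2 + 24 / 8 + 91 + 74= 237.45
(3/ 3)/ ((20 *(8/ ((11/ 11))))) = 0.01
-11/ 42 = -0.26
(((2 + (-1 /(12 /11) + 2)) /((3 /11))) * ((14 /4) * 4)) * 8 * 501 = 1903132 /3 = 634377.33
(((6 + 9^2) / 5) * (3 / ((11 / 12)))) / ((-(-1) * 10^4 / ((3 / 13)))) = 2349 / 1787500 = 0.00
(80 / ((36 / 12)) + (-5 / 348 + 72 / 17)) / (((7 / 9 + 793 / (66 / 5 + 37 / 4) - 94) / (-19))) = 4676634483 / 461390812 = 10.14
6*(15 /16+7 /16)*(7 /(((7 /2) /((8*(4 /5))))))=528 /5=105.60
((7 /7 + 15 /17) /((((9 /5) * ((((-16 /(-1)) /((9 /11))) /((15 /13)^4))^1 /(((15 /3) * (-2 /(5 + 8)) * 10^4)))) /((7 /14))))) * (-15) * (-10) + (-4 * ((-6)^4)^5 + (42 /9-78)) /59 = -3046243544752125067634212 /12289427007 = -247875148533532.04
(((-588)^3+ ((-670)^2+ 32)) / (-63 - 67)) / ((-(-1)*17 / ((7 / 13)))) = 141993978 / 2873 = 49423.59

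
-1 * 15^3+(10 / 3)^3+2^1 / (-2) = -90152 / 27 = -3338.96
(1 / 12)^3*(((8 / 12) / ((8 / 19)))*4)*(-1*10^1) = -95 / 2592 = -0.04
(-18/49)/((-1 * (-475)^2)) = 18/11055625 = 0.00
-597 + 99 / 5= -2886 / 5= -577.20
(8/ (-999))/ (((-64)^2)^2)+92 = 192745046015/ 2095054848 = 92.00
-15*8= -120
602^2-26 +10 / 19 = 6885192 / 19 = 362378.53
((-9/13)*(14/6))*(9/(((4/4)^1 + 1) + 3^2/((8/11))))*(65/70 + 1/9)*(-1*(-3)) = -4716/1495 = -3.15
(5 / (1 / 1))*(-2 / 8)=-5 / 4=-1.25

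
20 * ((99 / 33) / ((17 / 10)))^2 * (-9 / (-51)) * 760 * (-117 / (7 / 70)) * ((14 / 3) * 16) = -3585254400000 / 4913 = -729748503.97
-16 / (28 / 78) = -312 / 7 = -44.57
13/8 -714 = -5699/8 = -712.38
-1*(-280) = 280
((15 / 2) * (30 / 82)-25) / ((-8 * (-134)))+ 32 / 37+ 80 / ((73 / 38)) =42.49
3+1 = 4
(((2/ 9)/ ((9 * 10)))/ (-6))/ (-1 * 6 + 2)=1/ 9720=0.00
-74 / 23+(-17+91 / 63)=-3886 / 207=-18.77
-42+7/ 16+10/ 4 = -625/ 16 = -39.06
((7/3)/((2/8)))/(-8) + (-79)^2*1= 37439/6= 6239.83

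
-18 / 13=-1.38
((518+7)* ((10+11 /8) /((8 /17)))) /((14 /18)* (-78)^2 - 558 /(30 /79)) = 4060875 /1044032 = 3.89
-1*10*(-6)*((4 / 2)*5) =600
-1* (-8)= 8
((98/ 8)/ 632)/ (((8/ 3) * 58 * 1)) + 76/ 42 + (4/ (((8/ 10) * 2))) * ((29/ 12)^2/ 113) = 16190498797/ 8350530048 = 1.94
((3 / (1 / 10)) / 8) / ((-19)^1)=-15 / 76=-0.20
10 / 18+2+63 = 590 / 9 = 65.56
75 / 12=25 / 4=6.25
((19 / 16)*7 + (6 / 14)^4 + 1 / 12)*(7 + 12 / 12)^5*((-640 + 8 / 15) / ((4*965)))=-4771093336064 / 104263425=-45759.99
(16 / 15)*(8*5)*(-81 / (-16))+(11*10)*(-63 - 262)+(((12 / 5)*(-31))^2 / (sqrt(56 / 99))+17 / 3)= -106585 / 3+103788*sqrt(154) / 175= -28168.47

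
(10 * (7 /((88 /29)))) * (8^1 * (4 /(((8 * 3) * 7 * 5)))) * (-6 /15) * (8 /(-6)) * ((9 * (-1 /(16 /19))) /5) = -551 /550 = -1.00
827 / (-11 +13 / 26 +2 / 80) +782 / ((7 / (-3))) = -1214534 / 2933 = -414.09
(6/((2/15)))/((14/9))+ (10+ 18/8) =1153/28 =41.18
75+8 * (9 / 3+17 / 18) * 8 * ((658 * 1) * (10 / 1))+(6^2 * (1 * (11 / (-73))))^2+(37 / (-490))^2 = 19129314363764509 / 11515436100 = 1661188.88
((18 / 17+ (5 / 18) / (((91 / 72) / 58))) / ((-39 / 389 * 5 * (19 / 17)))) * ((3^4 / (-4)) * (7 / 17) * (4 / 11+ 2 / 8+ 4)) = 22768792011 / 24018280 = 947.98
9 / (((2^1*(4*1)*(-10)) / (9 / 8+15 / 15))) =-153 / 640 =-0.24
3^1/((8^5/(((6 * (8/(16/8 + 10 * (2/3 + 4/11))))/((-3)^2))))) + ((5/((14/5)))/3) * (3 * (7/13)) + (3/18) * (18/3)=21203373/10809344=1.96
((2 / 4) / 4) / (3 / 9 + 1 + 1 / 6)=1 / 12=0.08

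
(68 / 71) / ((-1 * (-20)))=17 / 355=0.05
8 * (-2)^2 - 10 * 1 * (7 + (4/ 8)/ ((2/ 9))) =-121/ 2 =-60.50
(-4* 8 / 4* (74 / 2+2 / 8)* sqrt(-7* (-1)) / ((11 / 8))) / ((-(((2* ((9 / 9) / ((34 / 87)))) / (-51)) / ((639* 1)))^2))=81302453726544* sqrt(7) / 9251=23252196901.93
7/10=0.70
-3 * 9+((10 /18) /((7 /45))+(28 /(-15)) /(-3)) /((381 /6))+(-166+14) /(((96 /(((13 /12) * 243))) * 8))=-404712449 /5120640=-79.04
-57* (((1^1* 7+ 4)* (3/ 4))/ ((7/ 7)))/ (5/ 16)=-1504.80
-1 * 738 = -738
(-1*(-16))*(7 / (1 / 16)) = 1792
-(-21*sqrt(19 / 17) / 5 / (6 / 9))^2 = -75411 / 1700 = -44.36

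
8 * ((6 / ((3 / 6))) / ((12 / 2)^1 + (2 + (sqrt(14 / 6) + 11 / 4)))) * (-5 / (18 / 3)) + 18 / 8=-23241 / 4348 + 256 * sqrt(21) / 1087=-4.27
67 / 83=0.81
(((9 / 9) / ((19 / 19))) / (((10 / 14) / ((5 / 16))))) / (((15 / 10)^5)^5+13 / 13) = 14680064 / 847322163875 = 0.00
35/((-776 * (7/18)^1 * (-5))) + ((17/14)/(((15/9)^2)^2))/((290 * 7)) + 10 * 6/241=0.27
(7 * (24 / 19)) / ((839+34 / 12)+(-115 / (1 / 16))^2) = 1008 / 386054369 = 0.00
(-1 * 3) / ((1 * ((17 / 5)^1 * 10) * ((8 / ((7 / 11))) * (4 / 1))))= -21 / 11968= -0.00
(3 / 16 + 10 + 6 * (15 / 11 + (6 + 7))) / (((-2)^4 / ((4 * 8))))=16961 / 88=192.74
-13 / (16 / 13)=-169 / 16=-10.56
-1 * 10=-10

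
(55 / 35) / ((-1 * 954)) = -11 / 6678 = -0.00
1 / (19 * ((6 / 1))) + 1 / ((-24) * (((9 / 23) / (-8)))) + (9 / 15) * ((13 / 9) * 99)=444569 / 5130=86.66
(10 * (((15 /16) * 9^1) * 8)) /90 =15 /2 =7.50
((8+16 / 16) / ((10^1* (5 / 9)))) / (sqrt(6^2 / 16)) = 27 / 25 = 1.08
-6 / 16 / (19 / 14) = -21 / 76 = -0.28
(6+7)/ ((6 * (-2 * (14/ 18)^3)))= -3159/ 1372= -2.30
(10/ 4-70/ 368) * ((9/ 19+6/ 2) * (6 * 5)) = 240.70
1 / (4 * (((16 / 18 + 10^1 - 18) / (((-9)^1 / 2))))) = 81 / 512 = 0.16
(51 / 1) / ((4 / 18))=459 / 2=229.50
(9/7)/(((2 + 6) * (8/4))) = 9/112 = 0.08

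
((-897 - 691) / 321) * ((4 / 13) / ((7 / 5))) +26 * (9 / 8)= 28.16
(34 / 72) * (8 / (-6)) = -17 / 27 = -0.63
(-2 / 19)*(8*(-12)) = 192 / 19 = 10.11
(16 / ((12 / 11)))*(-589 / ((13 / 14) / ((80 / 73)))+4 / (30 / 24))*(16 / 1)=-2311384064 / 14235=-162373.31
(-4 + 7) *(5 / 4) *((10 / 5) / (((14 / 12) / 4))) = 180 / 7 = 25.71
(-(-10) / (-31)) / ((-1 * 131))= 10 / 4061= 0.00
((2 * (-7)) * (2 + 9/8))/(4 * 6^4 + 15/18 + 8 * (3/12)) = -525/62242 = -0.01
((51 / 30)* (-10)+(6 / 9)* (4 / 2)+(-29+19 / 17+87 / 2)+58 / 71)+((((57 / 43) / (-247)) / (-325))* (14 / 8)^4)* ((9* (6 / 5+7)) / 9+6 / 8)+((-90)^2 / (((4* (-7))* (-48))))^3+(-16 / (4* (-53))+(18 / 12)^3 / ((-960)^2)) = 430569796800173305451 / 1959357224767488000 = 219.75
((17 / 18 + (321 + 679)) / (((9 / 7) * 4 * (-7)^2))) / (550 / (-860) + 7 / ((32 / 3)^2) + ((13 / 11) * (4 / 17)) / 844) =-6.88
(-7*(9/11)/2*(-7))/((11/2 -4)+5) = 441/143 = 3.08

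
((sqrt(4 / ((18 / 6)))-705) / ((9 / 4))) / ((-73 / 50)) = 47000 / 219-400*sqrt(3) / 1971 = 214.26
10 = 10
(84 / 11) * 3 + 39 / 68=17565 / 748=23.48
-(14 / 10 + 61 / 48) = -641 / 240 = -2.67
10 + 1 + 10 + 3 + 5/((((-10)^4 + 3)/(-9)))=24.00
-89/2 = -44.50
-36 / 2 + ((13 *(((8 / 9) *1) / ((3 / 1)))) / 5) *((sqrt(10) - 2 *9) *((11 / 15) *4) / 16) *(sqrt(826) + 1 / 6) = -143 *(1 + 6 *sqrt(826)) *(18 - sqrt(10)) / 6075 - 18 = -78.58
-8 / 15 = -0.53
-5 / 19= -0.26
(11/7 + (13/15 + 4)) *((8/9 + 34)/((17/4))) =849056/16065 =52.85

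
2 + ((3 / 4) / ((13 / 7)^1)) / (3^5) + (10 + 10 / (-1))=8431 / 4212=2.00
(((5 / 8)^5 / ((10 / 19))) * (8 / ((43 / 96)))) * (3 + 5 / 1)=35625 / 1376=25.89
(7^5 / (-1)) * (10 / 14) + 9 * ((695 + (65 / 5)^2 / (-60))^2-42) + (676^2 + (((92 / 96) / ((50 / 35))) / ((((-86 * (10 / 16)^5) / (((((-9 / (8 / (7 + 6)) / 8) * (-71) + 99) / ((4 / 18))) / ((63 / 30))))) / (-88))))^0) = 1902661561 / 400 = 4756653.90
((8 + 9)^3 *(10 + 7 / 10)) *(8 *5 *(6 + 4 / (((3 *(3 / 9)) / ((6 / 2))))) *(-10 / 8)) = -47312190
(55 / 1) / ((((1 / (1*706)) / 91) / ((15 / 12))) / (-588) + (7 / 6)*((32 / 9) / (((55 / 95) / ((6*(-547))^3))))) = -28568590050 / 131570044649559909131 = -0.00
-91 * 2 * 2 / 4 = -91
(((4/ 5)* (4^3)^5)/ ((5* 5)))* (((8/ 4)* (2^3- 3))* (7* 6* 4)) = 1443109011456/ 25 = 57724360458.24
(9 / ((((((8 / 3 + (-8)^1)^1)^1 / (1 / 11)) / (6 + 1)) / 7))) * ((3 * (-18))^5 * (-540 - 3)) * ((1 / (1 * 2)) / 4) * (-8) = 20616193901646 / 11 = 1874199445604.18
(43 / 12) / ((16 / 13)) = 559 / 192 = 2.91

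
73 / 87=0.84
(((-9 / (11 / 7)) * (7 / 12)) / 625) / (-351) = 49 / 3217500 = 0.00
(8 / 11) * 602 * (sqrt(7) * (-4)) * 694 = -13369216 * sqrt(7) / 11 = -3215601.89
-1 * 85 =-85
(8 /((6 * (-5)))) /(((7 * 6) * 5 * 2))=-1 /1575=-0.00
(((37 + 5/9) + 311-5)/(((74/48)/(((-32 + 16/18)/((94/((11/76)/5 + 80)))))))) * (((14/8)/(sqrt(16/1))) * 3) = -255972766/33041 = -7747.13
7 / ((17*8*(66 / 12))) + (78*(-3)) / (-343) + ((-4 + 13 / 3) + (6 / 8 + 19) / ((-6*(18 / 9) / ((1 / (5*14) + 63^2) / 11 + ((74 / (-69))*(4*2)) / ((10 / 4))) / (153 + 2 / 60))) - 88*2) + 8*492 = -5496962281283411 / 63730497600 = -86253.25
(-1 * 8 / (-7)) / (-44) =-2 / 77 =-0.03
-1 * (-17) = 17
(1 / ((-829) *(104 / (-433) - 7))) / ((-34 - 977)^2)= 433 / 2656405598715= 0.00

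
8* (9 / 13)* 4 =288 / 13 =22.15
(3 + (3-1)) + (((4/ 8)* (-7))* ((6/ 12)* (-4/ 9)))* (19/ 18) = 943/ 162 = 5.82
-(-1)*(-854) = -854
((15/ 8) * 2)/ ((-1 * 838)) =-15/ 3352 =-0.00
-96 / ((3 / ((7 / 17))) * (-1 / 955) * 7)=30560 / 17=1797.65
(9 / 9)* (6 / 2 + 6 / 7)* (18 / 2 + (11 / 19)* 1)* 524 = 367848 / 19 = 19360.42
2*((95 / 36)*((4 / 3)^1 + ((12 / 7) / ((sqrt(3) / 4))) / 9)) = 760*sqrt(3) / 567 + 190 / 27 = 9.36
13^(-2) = 1 /169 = 0.01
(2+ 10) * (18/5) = 216/5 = 43.20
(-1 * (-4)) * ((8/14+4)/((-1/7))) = -128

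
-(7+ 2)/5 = -1.80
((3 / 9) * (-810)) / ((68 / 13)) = -1755 / 34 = -51.62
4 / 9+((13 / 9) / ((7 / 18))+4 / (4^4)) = 4.17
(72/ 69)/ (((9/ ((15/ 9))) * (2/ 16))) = 320/ 207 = 1.55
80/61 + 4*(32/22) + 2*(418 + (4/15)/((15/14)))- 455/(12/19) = 74406983/603900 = 123.21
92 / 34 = 2.71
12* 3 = 36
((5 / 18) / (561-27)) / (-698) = -5 / 6709176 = -0.00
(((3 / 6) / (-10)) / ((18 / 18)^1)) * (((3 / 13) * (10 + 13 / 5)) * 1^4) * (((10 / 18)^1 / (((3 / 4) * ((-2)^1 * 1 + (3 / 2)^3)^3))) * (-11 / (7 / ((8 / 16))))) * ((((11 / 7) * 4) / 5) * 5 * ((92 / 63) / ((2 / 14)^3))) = 659456 / 6435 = 102.48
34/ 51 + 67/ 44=289/ 132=2.19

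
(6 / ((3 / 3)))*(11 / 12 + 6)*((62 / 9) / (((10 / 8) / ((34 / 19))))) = 349928 / 855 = 409.27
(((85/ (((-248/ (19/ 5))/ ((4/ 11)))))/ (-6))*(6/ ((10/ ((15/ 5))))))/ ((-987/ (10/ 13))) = -323/ 2916914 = -0.00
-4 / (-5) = 4 / 5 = 0.80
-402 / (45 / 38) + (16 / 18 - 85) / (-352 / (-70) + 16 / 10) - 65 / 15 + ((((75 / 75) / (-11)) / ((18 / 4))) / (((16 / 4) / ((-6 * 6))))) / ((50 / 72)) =-204545749 / 574200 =-356.23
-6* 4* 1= -24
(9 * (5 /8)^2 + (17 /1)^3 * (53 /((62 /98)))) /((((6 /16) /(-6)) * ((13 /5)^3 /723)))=-73799039189625 /272428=-270893737.76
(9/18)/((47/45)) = 45/94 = 0.48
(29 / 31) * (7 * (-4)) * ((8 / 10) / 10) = -1624 / 775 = -2.10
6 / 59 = 0.10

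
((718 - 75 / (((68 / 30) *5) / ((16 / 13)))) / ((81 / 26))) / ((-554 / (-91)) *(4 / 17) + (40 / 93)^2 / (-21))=6859568989 / 42858714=160.05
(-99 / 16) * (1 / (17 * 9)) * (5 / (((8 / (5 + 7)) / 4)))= -165 / 136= -1.21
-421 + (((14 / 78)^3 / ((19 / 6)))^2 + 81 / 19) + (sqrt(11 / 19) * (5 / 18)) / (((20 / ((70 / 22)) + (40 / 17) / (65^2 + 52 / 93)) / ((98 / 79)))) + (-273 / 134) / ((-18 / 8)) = -3932279528647088 / 9456428371923 + 603012865 * sqrt(209) / 209014686396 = -415.79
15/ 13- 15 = -180/ 13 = -13.85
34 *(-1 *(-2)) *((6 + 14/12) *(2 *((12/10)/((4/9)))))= 13158/5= 2631.60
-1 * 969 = -969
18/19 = 0.95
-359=-359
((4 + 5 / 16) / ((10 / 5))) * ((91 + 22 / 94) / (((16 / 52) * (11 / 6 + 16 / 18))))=540891 / 2303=234.86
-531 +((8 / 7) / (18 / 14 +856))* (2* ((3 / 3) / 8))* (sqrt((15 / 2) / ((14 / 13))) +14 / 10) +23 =-15242526 / 30005 +sqrt(1365) / 42007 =-508.00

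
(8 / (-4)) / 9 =-2 / 9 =-0.22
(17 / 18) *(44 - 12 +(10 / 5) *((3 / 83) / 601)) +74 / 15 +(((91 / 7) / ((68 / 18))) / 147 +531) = 2117356041701 / 3739728510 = 566.18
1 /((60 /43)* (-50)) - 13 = -39043 /3000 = -13.01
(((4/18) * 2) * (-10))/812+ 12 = 21914/1827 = 11.99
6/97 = 0.06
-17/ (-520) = 17/ 520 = 0.03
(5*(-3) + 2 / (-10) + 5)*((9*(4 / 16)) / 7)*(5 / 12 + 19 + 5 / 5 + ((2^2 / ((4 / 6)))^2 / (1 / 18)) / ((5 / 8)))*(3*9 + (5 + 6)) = -184399731 / 1400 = -131714.09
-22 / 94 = -11 / 47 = -0.23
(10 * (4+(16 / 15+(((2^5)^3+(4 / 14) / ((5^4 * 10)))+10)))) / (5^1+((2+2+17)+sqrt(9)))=11304.51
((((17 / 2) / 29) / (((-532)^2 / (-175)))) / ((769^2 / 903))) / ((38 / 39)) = -2138175 / 7528205303744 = -0.00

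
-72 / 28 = -18 / 7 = -2.57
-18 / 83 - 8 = -682 / 83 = -8.22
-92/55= -1.67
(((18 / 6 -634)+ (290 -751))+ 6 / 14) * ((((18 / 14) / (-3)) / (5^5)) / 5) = 0.03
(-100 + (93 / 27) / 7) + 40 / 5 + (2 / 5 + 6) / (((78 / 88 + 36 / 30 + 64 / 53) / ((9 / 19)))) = -4164598937 / 45973179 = -90.59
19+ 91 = 110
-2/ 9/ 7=-2/ 63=-0.03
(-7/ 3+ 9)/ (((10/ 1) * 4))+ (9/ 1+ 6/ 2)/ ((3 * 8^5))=4099/ 24576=0.17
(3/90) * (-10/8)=-1/24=-0.04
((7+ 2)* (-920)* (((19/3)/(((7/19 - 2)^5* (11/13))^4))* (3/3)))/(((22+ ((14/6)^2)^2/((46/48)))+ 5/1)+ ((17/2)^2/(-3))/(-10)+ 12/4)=-1398491086929682109152730052563192145600/15474906353328835929407113573847002895663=-0.09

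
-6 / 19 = -0.32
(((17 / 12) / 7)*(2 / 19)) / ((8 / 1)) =17 / 6384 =0.00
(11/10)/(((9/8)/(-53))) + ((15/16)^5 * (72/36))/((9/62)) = -493616683/11796480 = -41.84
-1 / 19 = -0.05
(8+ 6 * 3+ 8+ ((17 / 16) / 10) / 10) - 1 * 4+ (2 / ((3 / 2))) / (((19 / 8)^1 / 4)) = 2941769 / 91200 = 32.26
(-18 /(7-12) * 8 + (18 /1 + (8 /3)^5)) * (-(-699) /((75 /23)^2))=11940.99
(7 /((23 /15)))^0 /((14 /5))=5 /14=0.36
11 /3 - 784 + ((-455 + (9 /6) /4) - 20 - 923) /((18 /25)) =-130631 /48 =-2721.48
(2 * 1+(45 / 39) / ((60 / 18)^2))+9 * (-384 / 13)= -68573 / 260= -263.74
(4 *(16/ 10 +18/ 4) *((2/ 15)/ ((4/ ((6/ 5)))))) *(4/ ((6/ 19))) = 4636/ 375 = 12.36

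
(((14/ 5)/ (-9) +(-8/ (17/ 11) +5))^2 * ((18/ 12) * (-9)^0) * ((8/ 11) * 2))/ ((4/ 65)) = 3617354/ 429165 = 8.43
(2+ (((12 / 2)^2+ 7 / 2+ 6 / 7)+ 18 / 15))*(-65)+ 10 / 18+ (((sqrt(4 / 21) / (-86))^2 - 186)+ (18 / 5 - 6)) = -502401559 / 166410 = -3019.06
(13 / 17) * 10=130 / 17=7.65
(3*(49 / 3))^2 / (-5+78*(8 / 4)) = 2401 / 151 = 15.90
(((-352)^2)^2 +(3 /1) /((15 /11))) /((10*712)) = 76761006091 /35600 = 2156208.04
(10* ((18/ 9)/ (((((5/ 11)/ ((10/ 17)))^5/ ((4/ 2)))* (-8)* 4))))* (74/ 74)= -6442040/ 1419857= -4.54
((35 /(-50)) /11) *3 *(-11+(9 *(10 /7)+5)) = -72 /55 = -1.31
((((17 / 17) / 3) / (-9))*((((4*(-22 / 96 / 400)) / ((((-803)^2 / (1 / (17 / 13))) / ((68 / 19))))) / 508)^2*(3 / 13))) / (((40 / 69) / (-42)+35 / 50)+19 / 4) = -2093 / 3631094331839747963676288000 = -0.00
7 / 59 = 0.12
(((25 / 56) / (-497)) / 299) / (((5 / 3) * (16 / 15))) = -225 / 133148288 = -0.00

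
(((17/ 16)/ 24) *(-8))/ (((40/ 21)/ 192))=-357/ 10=-35.70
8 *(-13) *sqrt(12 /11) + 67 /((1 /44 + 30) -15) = 2948 /661 -208 *sqrt(33) /11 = -104.16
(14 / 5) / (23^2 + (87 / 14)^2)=0.00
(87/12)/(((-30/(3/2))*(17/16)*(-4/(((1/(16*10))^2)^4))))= 29/146028888064000000000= 0.00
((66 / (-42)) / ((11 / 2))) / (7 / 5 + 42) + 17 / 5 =3.39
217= 217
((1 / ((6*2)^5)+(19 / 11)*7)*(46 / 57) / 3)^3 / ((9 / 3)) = 441019258497322875874862821 / 38451770813331865293815808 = 11.47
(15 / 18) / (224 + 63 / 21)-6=-8167 / 1362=-6.00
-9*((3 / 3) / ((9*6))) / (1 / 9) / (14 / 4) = -3 / 7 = -0.43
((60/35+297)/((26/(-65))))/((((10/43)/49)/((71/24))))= -14895587/32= -465487.09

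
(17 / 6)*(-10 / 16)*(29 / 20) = -493 / 192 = -2.57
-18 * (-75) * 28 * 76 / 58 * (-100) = -143640000 / 29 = -4953103.45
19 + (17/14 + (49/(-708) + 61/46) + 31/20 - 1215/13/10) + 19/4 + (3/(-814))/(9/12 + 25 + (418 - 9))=96621551958803/5244045867060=18.43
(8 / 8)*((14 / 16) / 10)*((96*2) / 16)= 21 / 20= 1.05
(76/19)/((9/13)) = 52/9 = 5.78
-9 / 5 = -1.80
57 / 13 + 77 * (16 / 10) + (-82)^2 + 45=448278 / 65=6896.58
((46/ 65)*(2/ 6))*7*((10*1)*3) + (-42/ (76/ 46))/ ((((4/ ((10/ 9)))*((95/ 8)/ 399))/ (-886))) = 51935380/ 247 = 210264.70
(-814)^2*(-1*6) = -3975576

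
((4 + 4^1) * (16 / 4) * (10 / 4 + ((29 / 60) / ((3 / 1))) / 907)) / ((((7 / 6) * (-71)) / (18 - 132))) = 3495392 / 31745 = 110.11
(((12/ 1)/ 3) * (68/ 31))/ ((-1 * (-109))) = 272/ 3379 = 0.08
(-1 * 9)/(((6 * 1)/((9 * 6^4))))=-17496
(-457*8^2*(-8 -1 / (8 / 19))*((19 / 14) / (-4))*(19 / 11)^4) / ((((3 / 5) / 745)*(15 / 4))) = -279884315283620 / 922383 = -303436116.32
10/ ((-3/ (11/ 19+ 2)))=-490/ 57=-8.60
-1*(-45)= 45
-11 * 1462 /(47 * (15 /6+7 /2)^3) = -8041 /5076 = -1.58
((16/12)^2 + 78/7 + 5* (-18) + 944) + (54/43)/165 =129167974/148995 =866.93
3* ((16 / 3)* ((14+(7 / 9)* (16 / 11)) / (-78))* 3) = -11984 / 1287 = -9.31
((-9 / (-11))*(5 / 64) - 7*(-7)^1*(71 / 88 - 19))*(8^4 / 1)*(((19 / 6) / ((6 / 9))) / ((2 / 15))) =-1430807160 / 11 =-130073378.18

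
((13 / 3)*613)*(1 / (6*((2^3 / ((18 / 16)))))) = 7969 / 128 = 62.26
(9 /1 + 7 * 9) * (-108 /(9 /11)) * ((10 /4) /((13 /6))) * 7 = -997920 /13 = -76763.08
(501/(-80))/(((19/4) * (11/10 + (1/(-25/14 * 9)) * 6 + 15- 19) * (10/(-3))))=-4509/37316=-0.12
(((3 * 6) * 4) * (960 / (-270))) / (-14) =18.29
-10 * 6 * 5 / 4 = -75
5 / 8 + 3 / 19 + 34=5287 / 152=34.78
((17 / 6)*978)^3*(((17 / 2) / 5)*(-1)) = -361708320187 / 10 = -36170832018.70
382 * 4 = 1528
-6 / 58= -3 / 29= -0.10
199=199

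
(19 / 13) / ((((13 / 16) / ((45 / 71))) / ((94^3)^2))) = 9437418604846080 / 11999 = 786517093494.96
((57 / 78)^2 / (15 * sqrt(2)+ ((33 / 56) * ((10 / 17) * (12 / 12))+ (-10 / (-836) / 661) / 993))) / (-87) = 8892847799804470262299 / 1880265274472898005378657855-384817757287635665678916 * sqrt(2) / 1880265274472898005378657855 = -0.00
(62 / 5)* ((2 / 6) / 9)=62 / 135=0.46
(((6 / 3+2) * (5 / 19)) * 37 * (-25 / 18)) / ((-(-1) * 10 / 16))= -86.55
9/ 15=3/ 5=0.60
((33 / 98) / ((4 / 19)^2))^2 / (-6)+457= 2199875813 / 4917248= 447.38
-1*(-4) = 4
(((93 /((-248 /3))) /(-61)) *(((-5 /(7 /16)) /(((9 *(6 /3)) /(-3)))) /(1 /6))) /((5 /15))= 0.63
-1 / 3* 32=-32 / 3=-10.67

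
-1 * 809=-809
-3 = -3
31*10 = 310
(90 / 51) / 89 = 0.02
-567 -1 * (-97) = -470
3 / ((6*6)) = 1 / 12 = 0.08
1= 1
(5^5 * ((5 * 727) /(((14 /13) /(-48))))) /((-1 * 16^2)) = 443015625 /224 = 1977748.33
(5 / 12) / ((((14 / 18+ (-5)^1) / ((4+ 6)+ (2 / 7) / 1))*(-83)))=135 / 11039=0.01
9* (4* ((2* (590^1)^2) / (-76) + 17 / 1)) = -6254172 / 19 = -329166.95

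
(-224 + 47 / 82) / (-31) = 591 / 82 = 7.21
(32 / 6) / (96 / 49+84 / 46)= 9016 / 6399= 1.41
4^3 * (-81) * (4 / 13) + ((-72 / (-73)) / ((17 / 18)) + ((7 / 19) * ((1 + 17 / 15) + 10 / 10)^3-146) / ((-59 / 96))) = -27973633364816 / 20345729625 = -1374.91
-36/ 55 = -0.65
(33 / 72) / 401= 11 / 9624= 0.00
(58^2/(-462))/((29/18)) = -348/77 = -4.52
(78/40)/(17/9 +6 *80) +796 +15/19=1313163529/1648060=796.79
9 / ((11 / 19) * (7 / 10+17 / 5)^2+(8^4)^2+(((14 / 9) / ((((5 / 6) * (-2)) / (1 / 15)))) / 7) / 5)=0.00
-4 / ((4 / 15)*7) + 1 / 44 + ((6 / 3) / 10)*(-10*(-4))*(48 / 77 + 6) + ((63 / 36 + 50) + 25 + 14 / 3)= 61115 / 462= 132.28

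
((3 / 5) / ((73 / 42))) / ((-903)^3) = -2 / 4265948085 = -0.00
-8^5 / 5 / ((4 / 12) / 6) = -589824 / 5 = -117964.80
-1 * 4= -4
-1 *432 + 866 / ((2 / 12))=4764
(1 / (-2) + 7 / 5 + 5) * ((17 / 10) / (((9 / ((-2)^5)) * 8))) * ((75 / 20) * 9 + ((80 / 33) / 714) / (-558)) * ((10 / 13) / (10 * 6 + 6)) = -5236029163 / 2986051068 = -1.75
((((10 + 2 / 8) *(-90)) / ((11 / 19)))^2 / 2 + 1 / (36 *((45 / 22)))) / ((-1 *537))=-2364.02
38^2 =1444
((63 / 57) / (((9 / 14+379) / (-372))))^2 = 11961359424 / 10197970225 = 1.17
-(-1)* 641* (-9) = -5769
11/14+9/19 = 335/266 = 1.26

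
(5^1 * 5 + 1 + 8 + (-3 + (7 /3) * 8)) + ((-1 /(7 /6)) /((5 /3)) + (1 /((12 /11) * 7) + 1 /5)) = 2969 /60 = 49.48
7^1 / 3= 7 / 3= 2.33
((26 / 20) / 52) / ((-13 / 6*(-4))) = 3 / 1040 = 0.00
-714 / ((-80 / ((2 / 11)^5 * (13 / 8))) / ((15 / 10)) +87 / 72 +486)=222768 / 51384311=0.00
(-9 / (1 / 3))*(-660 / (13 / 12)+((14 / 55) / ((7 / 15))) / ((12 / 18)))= 16427.14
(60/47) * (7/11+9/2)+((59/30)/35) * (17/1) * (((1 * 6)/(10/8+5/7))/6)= 1365532/193875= 7.04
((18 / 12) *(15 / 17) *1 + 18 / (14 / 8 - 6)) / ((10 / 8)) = -2.33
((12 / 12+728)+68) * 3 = 2391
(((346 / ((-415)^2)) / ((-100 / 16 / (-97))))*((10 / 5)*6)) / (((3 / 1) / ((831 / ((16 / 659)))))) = 18379524498 / 4305625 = 4268.72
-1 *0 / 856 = 0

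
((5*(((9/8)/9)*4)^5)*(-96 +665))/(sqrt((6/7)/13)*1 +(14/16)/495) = -897071175/376340564 +1394192250*sqrt(546)/94085141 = 343.87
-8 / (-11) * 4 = 32 / 11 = 2.91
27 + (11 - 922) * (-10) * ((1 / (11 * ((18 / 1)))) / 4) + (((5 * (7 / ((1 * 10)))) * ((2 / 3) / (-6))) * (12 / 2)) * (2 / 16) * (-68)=23101 / 396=58.34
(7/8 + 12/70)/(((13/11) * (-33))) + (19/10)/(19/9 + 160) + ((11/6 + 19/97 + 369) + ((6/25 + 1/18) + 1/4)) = 8613298007101/23181467400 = 371.56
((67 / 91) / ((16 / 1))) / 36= 67 / 52416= 0.00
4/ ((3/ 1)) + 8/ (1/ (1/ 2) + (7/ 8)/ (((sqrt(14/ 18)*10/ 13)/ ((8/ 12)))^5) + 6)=31829522010868/ 13582141508151-519810200000*sqrt(7)/ 13582141508151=2.24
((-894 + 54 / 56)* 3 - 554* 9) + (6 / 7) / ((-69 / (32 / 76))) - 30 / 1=-94157395 / 12236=-7695.11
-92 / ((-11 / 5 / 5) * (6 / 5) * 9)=5750 / 297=19.36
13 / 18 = 0.72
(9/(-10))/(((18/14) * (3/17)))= -119/30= -3.97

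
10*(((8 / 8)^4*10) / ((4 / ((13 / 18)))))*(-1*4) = -650 / 9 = -72.22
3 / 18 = 0.17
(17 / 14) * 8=68 / 7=9.71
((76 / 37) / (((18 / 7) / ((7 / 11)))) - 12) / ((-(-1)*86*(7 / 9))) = -21047 / 122507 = -0.17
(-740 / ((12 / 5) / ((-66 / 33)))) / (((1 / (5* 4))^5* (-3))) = -5920000000 / 9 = -657777777.78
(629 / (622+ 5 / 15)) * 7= 13209 / 1867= 7.07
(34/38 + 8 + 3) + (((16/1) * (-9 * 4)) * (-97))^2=59311927522/19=3121680395.89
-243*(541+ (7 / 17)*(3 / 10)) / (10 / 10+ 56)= -7451271 / 3230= -2306.90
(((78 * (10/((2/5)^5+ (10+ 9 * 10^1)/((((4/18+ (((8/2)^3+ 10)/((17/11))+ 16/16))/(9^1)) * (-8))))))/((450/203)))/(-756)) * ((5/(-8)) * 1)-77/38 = -2840037075139/1318581871416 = -2.15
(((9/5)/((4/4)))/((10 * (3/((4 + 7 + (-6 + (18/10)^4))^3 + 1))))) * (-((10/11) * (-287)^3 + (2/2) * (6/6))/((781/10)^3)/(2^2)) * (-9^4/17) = -4229480426756923166156937/4349754597998046875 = -972349.21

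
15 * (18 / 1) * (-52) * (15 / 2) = -105300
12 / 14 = 6 / 7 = 0.86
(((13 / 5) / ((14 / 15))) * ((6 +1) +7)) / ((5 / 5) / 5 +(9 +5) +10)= 195 / 121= 1.61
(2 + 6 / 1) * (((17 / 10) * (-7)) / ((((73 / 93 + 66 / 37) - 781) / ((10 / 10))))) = 818958 / 6696455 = 0.12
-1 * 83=-83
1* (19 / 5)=3.80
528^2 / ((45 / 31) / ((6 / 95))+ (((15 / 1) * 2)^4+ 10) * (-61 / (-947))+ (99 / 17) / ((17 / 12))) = 430045761024 / 80527187317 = 5.34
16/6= 8/3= 2.67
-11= -11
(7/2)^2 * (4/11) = 49/11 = 4.45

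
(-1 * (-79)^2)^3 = -243087455521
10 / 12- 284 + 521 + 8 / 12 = 477 / 2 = 238.50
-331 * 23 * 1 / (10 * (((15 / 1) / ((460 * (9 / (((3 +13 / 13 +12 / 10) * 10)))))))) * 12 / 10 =-1575891 / 325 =-4848.90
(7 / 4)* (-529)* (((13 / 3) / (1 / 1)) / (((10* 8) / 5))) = -48139 / 192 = -250.72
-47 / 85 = -0.55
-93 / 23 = -4.04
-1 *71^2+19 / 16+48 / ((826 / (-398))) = -33455913 / 6608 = -5062.94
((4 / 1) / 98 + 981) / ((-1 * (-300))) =48071 / 14700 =3.27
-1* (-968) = 968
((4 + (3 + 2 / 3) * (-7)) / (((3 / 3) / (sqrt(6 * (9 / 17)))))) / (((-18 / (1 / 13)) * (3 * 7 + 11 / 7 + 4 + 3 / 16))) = 280 * sqrt(102) / 458541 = 0.01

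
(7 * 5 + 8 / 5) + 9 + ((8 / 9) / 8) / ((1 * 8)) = 45.61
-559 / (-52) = 43 / 4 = 10.75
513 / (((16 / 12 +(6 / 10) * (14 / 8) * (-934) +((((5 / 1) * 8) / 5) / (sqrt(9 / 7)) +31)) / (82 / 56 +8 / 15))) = -4081836519 / 3777268138 - 5738760 * sqrt(7) / 1888634069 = -1.09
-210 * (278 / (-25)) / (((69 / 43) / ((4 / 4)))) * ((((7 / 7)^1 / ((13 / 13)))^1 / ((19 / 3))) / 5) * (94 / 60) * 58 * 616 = 140513436448 / 54625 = 2572328.36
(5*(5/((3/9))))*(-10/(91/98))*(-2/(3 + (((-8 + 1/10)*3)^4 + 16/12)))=630000000/123044995879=0.01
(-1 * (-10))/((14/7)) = 5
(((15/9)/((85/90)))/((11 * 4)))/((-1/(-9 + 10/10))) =60/187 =0.32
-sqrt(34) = -5.83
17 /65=0.26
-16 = -16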